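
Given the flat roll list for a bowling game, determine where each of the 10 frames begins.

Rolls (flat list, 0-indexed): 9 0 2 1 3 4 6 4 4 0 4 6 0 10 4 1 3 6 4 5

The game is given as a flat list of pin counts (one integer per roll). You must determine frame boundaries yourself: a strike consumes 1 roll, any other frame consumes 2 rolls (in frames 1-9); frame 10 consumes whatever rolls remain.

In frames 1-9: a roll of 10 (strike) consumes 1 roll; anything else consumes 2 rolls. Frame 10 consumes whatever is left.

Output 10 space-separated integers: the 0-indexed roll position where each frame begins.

Answer: 0 2 4 6 8 10 12 14 16 18

Derivation:
Frame 1 starts at roll index 0: rolls=9,0 (sum=9), consumes 2 rolls
Frame 2 starts at roll index 2: rolls=2,1 (sum=3), consumes 2 rolls
Frame 3 starts at roll index 4: rolls=3,4 (sum=7), consumes 2 rolls
Frame 4 starts at roll index 6: rolls=6,4 (sum=10), consumes 2 rolls
Frame 5 starts at roll index 8: rolls=4,0 (sum=4), consumes 2 rolls
Frame 6 starts at roll index 10: rolls=4,6 (sum=10), consumes 2 rolls
Frame 7 starts at roll index 12: rolls=0,10 (sum=10), consumes 2 rolls
Frame 8 starts at roll index 14: rolls=4,1 (sum=5), consumes 2 rolls
Frame 9 starts at roll index 16: rolls=3,6 (sum=9), consumes 2 rolls
Frame 10 starts at roll index 18: 2 remaining rolls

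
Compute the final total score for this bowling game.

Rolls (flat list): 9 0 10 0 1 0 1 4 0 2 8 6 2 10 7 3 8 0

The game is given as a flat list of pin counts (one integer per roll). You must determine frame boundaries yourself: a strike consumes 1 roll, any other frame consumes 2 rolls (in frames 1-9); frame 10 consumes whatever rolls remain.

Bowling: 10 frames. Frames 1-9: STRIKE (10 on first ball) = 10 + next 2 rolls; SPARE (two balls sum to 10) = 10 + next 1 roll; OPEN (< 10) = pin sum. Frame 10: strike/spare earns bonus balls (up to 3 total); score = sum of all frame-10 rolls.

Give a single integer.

Answer: 96

Derivation:
Frame 1: OPEN (9+0=9). Cumulative: 9
Frame 2: STRIKE. 10 + next two rolls (0+1) = 11. Cumulative: 20
Frame 3: OPEN (0+1=1). Cumulative: 21
Frame 4: OPEN (0+1=1). Cumulative: 22
Frame 5: OPEN (4+0=4). Cumulative: 26
Frame 6: SPARE (2+8=10). 10 + next roll (6) = 16. Cumulative: 42
Frame 7: OPEN (6+2=8). Cumulative: 50
Frame 8: STRIKE. 10 + next two rolls (7+3) = 20. Cumulative: 70
Frame 9: SPARE (7+3=10). 10 + next roll (8) = 18. Cumulative: 88
Frame 10: OPEN. Sum of all frame-10 rolls (8+0) = 8. Cumulative: 96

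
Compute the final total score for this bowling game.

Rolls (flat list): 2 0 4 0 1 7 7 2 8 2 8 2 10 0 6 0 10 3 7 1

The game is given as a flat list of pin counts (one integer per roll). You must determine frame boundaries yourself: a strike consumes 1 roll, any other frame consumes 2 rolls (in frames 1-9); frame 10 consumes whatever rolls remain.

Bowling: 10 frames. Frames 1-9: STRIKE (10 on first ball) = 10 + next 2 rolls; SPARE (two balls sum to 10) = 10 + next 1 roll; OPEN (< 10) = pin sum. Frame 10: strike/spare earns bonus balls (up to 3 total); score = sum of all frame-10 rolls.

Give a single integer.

Frame 1: OPEN (2+0=2). Cumulative: 2
Frame 2: OPEN (4+0=4). Cumulative: 6
Frame 3: OPEN (1+7=8). Cumulative: 14
Frame 4: OPEN (7+2=9). Cumulative: 23
Frame 5: SPARE (8+2=10). 10 + next roll (8) = 18. Cumulative: 41
Frame 6: SPARE (8+2=10). 10 + next roll (10) = 20. Cumulative: 61
Frame 7: STRIKE. 10 + next two rolls (0+6) = 16. Cumulative: 77
Frame 8: OPEN (0+6=6). Cumulative: 83
Frame 9: SPARE (0+10=10). 10 + next roll (3) = 13. Cumulative: 96
Frame 10: SPARE. Sum of all frame-10 rolls (3+7+1) = 11. Cumulative: 107

Answer: 107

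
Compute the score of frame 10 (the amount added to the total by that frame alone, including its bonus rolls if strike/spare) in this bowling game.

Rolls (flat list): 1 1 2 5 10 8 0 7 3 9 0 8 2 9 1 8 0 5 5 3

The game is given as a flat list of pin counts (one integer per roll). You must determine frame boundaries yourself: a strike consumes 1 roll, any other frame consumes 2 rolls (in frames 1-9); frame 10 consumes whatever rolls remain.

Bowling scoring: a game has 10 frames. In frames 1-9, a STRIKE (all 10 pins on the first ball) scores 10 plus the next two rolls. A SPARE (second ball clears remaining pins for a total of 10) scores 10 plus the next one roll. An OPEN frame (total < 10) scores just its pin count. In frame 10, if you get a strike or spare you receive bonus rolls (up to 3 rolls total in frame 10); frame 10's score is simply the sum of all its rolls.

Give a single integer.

Answer: 13

Derivation:
Frame 1: OPEN (1+1=2). Cumulative: 2
Frame 2: OPEN (2+5=7). Cumulative: 9
Frame 3: STRIKE. 10 + next two rolls (8+0) = 18. Cumulative: 27
Frame 4: OPEN (8+0=8). Cumulative: 35
Frame 5: SPARE (7+3=10). 10 + next roll (9) = 19. Cumulative: 54
Frame 6: OPEN (9+0=9). Cumulative: 63
Frame 7: SPARE (8+2=10). 10 + next roll (9) = 19. Cumulative: 82
Frame 8: SPARE (9+1=10). 10 + next roll (8) = 18. Cumulative: 100
Frame 9: OPEN (8+0=8). Cumulative: 108
Frame 10: SPARE. Sum of all frame-10 rolls (5+5+3) = 13. Cumulative: 121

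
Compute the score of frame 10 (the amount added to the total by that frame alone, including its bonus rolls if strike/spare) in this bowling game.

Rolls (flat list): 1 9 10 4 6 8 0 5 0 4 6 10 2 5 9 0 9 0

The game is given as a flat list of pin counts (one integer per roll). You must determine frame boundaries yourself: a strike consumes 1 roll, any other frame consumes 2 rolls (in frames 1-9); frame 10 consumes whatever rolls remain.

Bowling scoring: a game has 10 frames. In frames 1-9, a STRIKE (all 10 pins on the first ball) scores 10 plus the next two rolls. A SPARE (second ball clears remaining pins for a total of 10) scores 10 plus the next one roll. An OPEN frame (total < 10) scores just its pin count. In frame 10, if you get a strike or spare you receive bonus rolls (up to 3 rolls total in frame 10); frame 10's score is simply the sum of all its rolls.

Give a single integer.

Frame 1: SPARE (1+9=10). 10 + next roll (10) = 20. Cumulative: 20
Frame 2: STRIKE. 10 + next two rolls (4+6) = 20. Cumulative: 40
Frame 3: SPARE (4+6=10). 10 + next roll (8) = 18. Cumulative: 58
Frame 4: OPEN (8+0=8). Cumulative: 66
Frame 5: OPEN (5+0=5). Cumulative: 71
Frame 6: SPARE (4+6=10). 10 + next roll (10) = 20. Cumulative: 91
Frame 7: STRIKE. 10 + next two rolls (2+5) = 17. Cumulative: 108
Frame 8: OPEN (2+5=7). Cumulative: 115
Frame 9: OPEN (9+0=9). Cumulative: 124
Frame 10: OPEN. Sum of all frame-10 rolls (9+0) = 9. Cumulative: 133

Answer: 9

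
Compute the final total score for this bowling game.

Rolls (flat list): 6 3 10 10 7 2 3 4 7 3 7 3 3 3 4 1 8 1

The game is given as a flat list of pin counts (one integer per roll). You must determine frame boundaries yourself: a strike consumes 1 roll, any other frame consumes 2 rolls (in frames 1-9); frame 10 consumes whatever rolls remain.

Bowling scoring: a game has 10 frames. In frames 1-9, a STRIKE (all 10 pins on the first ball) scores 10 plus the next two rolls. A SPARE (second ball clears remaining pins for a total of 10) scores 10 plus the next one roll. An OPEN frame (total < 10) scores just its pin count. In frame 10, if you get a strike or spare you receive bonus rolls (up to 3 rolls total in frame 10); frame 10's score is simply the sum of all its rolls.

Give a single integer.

Frame 1: OPEN (6+3=9). Cumulative: 9
Frame 2: STRIKE. 10 + next two rolls (10+7) = 27. Cumulative: 36
Frame 3: STRIKE. 10 + next two rolls (7+2) = 19. Cumulative: 55
Frame 4: OPEN (7+2=9). Cumulative: 64
Frame 5: OPEN (3+4=7). Cumulative: 71
Frame 6: SPARE (7+3=10). 10 + next roll (7) = 17. Cumulative: 88
Frame 7: SPARE (7+3=10). 10 + next roll (3) = 13. Cumulative: 101
Frame 8: OPEN (3+3=6). Cumulative: 107
Frame 9: OPEN (4+1=5). Cumulative: 112
Frame 10: OPEN. Sum of all frame-10 rolls (8+1) = 9. Cumulative: 121

Answer: 121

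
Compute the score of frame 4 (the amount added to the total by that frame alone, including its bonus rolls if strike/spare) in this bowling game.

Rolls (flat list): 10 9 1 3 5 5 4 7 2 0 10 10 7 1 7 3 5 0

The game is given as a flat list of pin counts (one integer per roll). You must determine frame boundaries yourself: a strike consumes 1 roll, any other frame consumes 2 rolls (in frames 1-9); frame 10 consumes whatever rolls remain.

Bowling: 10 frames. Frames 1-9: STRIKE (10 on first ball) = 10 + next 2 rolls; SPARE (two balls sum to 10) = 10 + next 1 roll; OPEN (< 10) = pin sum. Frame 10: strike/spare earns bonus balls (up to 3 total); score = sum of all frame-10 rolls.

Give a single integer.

Frame 1: STRIKE. 10 + next two rolls (9+1) = 20. Cumulative: 20
Frame 2: SPARE (9+1=10). 10 + next roll (3) = 13. Cumulative: 33
Frame 3: OPEN (3+5=8). Cumulative: 41
Frame 4: OPEN (5+4=9). Cumulative: 50
Frame 5: OPEN (7+2=9). Cumulative: 59
Frame 6: SPARE (0+10=10). 10 + next roll (10) = 20. Cumulative: 79

Answer: 9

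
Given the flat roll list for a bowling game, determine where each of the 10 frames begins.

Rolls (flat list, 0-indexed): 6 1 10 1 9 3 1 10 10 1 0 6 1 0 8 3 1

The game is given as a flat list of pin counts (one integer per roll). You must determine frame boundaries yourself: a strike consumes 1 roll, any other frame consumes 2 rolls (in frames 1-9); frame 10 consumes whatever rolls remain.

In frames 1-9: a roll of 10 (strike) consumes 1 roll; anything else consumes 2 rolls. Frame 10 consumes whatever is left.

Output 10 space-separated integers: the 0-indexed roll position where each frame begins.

Frame 1 starts at roll index 0: rolls=6,1 (sum=7), consumes 2 rolls
Frame 2 starts at roll index 2: roll=10 (strike), consumes 1 roll
Frame 3 starts at roll index 3: rolls=1,9 (sum=10), consumes 2 rolls
Frame 4 starts at roll index 5: rolls=3,1 (sum=4), consumes 2 rolls
Frame 5 starts at roll index 7: roll=10 (strike), consumes 1 roll
Frame 6 starts at roll index 8: roll=10 (strike), consumes 1 roll
Frame 7 starts at roll index 9: rolls=1,0 (sum=1), consumes 2 rolls
Frame 8 starts at roll index 11: rolls=6,1 (sum=7), consumes 2 rolls
Frame 9 starts at roll index 13: rolls=0,8 (sum=8), consumes 2 rolls
Frame 10 starts at roll index 15: 2 remaining rolls

Answer: 0 2 3 5 7 8 9 11 13 15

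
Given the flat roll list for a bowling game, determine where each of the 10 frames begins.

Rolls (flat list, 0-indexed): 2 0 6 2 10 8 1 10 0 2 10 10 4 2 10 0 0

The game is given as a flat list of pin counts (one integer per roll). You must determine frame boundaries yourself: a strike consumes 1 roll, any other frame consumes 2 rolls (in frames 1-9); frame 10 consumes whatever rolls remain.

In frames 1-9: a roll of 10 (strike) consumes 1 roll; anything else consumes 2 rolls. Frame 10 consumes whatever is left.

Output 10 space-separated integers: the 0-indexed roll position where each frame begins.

Answer: 0 2 4 5 7 8 10 11 12 14

Derivation:
Frame 1 starts at roll index 0: rolls=2,0 (sum=2), consumes 2 rolls
Frame 2 starts at roll index 2: rolls=6,2 (sum=8), consumes 2 rolls
Frame 3 starts at roll index 4: roll=10 (strike), consumes 1 roll
Frame 4 starts at roll index 5: rolls=8,1 (sum=9), consumes 2 rolls
Frame 5 starts at roll index 7: roll=10 (strike), consumes 1 roll
Frame 6 starts at roll index 8: rolls=0,2 (sum=2), consumes 2 rolls
Frame 7 starts at roll index 10: roll=10 (strike), consumes 1 roll
Frame 8 starts at roll index 11: roll=10 (strike), consumes 1 roll
Frame 9 starts at roll index 12: rolls=4,2 (sum=6), consumes 2 rolls
Frame 10 starts at roll index 14: 3 remaining rolls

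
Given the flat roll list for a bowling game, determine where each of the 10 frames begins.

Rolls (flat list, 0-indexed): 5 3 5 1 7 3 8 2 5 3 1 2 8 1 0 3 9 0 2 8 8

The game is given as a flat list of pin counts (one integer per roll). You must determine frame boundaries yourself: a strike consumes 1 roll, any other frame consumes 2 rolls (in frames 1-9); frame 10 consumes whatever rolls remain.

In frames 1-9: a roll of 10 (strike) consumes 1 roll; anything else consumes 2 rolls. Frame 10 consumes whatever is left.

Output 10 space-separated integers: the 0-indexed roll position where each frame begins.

Frame 1 starts at roll index 0: rolls=5,3 (sum=8), consumes 2 rolls
Frame 2 starts at roll index 2: rolls=5,1 (sum=6), consumes 2 rolls
Frame 3 starts at roll index 4: rolls=7,3 (sum=10), consumes 2 rolls
Frame 4 starts at roll index 6: rolls=8,2 (sum=10), consumes 2 rolls
Frame 5 starts at roll index 8: rolls=5,3 (sum=8), consumes 2 rolls
Frame 6 starts at roll index 10: rolls=1,2 (sum=3), consumes 2 rolls
Frame 7 starts at roll index 12: rolls=8,1 (sum=9), consumes 2 rolls
Frame 8 starts at roll index 14: rolls=0,3 (sum=3), consumes 2 rolls
Frame 9 starts at roll index 16: rolls=9,0 (sum=9), consumes 2 rolls
Frame 10 starts at roll index 18: 3 remaining rolls

Answer: 0 2 4 6 8 10 12 14 16 18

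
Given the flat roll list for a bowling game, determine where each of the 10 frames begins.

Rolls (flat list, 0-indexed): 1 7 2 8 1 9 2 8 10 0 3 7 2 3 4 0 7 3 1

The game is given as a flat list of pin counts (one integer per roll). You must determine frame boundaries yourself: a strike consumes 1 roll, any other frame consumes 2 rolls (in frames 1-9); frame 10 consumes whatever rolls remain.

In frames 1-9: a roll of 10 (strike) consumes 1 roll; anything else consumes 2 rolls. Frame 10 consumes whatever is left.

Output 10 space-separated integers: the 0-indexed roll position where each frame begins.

Answer: 0 2 4 6 8 9 11 13 15 17

Derivation:
Frame 1 starts at roll index 0: rolls=1,7 (sum=8), consumes 2 rolls
Frame 2 starts at roll index 2: rolls=2,8 (sum=10), consumes 2 rolls
Frame 3 starts at roll index 4: rolls=1,9 (sum=10), consumes 2 rolls
Frame 4 starts at roll index 6: rolls=2,8 (sum=10), consumes 2 rolls
Frame 5 starts at roll index 8: roll=10 (strike), consumes 1 roll
Frame 6 starts at roll index 9: rolls=0,3 (sum=3), consumes 2 rolls
Frame 7 starts at roll index 11: rolls=7,2 (sum=9), consumes 2 rolls
Frame 8 starts at roll index 13: rolls=3,4 (sum=7), consumes 2 rolls
Frame 9 starts at roll index 15: rolls=0,7 (sum=7), consumes 2 rolls
Frame 10 starts at roll index 17: 2 remaining rolls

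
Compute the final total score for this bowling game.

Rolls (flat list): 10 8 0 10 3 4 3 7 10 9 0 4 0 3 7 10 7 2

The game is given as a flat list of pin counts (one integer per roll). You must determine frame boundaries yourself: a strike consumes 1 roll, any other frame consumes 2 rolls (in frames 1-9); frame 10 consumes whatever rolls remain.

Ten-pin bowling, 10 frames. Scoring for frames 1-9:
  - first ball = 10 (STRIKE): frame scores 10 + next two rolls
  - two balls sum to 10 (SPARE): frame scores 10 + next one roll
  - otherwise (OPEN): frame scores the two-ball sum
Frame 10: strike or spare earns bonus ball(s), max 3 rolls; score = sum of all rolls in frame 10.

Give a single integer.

Frame 1: STRIKE. 10 + next two rolls (8+0) = 18. Cumulative: 18
Frame 2: OPEN (8+0=8). Cumulative: 26
Frame 3: STRIKE. 10 + next two rolls (3+4) = 17. Cumulative: 43
Frame 4: OPEN (3+4=7). Cumulative: 50
Frame 5: SPARE (3+7=10). 10 + next roll (10) = 20. Cumulative: 70
Frame 6: STRIKE. 10 + next two rolls (9+0) = 19. Cumulative: 89
Frame 7: OPEN (9+0=9). Cumulative: 98
Frame 8: OPEN (4+0=4). Cumulative: 102
Frame 9: SPARE (3+7=10). 10 + next roll (10) = 20. Cumulative: 122
Frame 10: STRIKE. Sum of all frame-10 rolls (10+7+2) = 19. Cumulative: 141

Answer: 141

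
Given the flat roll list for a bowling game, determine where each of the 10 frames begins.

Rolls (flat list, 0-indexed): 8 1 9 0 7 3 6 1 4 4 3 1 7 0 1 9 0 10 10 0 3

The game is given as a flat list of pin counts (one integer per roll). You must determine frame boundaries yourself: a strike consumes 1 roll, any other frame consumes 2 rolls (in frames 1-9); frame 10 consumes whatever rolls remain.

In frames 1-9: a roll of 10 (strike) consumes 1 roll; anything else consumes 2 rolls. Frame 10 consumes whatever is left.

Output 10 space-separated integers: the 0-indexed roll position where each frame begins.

Answer: 0 2 4 6 8 10 12 14 16 18

Derivation:
Frame 1 starts at roll index 0: rolls=8,1 (sum=9), consumes 2 rolls
Frame 2 starts at roll index 2: rolls=9,0 (sum=9), consumes 2 rolls
Frame 3 starts at roll index 4: rolls=7,3 (sum=10), consumes 2 rolls
Frame 4 starts at roll index 6: rolls=6,1 (sum=7), consumes 2 rolls
Frame 5 starts at roll index 8: rolls=4,4 (sum=8), consumes 2 rolls
Frame 6 starts at roll index 10: rolls=3,1 (sum=4), consumes 2 rolls
Frame 7 starts at roll index 12: rolls=7,0 (sum=7), consumes 2 rolls
Frame 8 starts at roll index 14: rolls=1,9 (sum=10), consumes 2 rolls
Frame 9 starts at roll index 16: rolls=0,10 (sum=10), consumes 2 rolls
Frame 10 starts at roll index 18: 3 remaining rolls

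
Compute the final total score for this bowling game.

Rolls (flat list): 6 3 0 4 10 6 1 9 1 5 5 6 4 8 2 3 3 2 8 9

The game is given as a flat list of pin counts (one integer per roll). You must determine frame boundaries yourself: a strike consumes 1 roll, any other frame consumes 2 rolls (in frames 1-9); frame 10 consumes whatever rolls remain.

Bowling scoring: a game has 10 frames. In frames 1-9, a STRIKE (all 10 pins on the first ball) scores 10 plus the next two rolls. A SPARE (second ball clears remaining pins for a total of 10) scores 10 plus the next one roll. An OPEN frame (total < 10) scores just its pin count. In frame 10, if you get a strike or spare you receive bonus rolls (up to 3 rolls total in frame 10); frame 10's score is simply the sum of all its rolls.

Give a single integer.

Answer: 124

Derivation:
Frame 1: OPEN (6+3=9). Cumulative: 9
Frame 2: OPEN (0+4=4). Cumulative: 13
Frame 3: STRIKE. 10 + next two rolls (6+1) = 17. Cumulative: 30
Frame 4: OPEN (6+1=7). Cumulative: 37
Frame 5: SPARE (9+1=10). 10 + next roll (5) = 15. Cumulative: 52
Frame 6: SPARE (5+5=10). 10 + next roll (6) = 16. Cumulative: 68
Frame 7: SPARE (6+4=10). 10 + next roll (8) = 18. Cumulative: 86
Frame 8: SPARE (8+2=10). 10 + next roll (3) = 13. Cumulative: 99
Frame 9: OPEN (3+3=6). Cumulative: 105
Frame 10: SPARE. Sum of all frame-10 rolls (2+8+9) = 19. Cumulative: 124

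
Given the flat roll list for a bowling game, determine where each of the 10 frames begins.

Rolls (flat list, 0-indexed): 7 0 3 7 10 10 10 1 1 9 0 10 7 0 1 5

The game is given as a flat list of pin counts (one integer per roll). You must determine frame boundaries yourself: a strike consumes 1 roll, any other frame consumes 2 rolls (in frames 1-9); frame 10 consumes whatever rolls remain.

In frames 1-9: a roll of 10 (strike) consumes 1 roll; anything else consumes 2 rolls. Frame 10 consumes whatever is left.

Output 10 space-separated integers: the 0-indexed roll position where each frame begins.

Frame 1 starts at roll index 0: rolls=7,0 (sum=7), consumes 2 rolls
Frame 2 starts at roll index 2: rolls=3,7 (sum=10), consumes 2 rolls
Frame 3 starts at roll index 4: roll=10 (strike), consumes 1 roll
Frame 4 starts at roll index 5: roll=10 (strike), consumes 1 roll
Frame 5 starts at roll index 6: roll=10 (strike), consumes 1 roll
Frame 6 starts at roll index 7: rolls=1,1 (sum=2), consumes 2 rolls
Frame 7 starts at roll index 9: rolls=9,0 (sum=9), consumes 2 rolls
Frame 8 starts at roll index 11: roll=10 (strike), consumes 1 roll
Frame 9 starts at roll index 12: rolls=7,0 (sum=7), consumes 2 rolls
Frame 10 starts at roll index 14: 2 remaining rolls

Answer: 0 2 4 5 6 7 9 11 12 14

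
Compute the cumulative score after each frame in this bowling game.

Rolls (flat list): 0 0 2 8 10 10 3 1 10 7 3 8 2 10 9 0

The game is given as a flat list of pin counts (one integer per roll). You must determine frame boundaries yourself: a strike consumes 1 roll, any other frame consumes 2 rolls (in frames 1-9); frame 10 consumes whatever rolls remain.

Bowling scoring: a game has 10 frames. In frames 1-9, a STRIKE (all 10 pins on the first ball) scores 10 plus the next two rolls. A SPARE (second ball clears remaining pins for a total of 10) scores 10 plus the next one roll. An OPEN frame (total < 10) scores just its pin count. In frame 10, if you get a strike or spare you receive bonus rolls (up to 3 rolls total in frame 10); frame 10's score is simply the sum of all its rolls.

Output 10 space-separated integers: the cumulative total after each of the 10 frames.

Answer: 0 20 43 57 61 81 99 119 138 147

Derivation:
Frame 1: OPEN (0+0=0). Cumulative: 0
Frame 2: SPARE (2+8=10). 10 + next roll (10) = 20. Cumulative: 20
Frame 3: STRIKE. 10 + next two rolls (10+3) = 23. Cumulative: 43
Frame 4: STRIKE. 10 + next two rolls (3+1) = 14. Cumulative: 57
Frame 5: OPEN (3+1=4). Cumulative: 61
Frame 6: STRIKE. 10 + next two rolls (7+3) = 20. Cumulative: 81
Frame 7: SPARE (7+3=10). 10 + next roll (8) = 18. Cumulative: 99
Frame 8: SPARE (8+2=10). 10 + next roll (10) = 20. Cumulative: 119
Frame 9: STRIKE. 10 + next two rolls (9+0) = 19. Cumulative: 138
Frame 10: OPEN. Sum of all frame-10 rolls (9+0) = 9. Cumulative: 147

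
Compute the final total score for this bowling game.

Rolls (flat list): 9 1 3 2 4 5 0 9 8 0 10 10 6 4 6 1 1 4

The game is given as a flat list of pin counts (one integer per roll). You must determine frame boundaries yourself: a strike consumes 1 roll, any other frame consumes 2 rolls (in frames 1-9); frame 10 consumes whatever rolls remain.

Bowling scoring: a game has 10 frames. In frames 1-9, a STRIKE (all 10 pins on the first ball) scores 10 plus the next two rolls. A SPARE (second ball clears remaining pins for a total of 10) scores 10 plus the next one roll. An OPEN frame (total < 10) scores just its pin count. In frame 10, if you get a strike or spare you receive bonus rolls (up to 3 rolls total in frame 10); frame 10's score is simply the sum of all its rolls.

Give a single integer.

Answer: 118

Derivation:
Frame 1: SPARE (9+1=10). 10 + next roll (3) = 13. Cumulative: 13
Frame 2: OPEN (3+2=5). Cumulative: 18
Frame 3: OPEN (4+5=9). Cumulative: 27
Frame 4: OPEN (0+9=9). Cumulative: 36
Frame 5: OPEN (8+0=8). Cumulative: 44
Frame 6: STRIKE. 10 + next two rolls (10+6) = 26. Cumulative: 70
Frame 7: STRIKE. 10 + next two rolls (6+4) = 20. Cumulative: 90
Frame 8: SPARE (6+4=10). 10 + next roll (6) = 16. Cumulative: 106
Frame 9: OPEN (6+1=7). Cumulative: 113
Frame 10: OPEN. Sum of all frame-10 rolls (1+4) = 5. Cumulative: 118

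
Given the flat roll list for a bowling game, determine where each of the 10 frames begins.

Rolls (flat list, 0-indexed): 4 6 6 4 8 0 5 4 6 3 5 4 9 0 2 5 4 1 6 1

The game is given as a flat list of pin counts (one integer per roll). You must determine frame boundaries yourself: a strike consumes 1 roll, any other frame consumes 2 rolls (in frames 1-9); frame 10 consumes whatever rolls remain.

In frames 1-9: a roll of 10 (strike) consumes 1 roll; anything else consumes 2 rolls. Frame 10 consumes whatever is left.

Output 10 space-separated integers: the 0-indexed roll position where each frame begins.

Frame 1 starts at roll index 0: rolls=4,6 (sum=10), consumes 2 rolls
Frame 2 starts at roll index 2: rolls=6,4 (sum=10), consumes 2 rolls
Frame 3 starts at roll index 4: rolls=8,0 (sum=8), consumes 2 rolls
Frame 4 starts at roll index 6: rolls=5,4 (sum=9), consumes 2 rolls
Frame 5 starts at roll index 8: rolls=6,3 (sum=9), consumes 2 rolls
Frame 6 starts at roll index 10: rolls=5,4 (sum=9), consumes 2 rolls
Frame 7 starts at roll index 12: rolls=9,0 (sum=9), consumes 2 rolls
Frame 8 starts at roll index 14: rolls=2,5 (sum=7), consumes 2 rolls
Frame 9 starts at roll index 16: rolls=4,1 (sum=5), consumes 2 rolls
Frame 10 starts at roll index 18: 2 remaining rolls

Answer: 0 2 4 6 8 10 12 14 16 18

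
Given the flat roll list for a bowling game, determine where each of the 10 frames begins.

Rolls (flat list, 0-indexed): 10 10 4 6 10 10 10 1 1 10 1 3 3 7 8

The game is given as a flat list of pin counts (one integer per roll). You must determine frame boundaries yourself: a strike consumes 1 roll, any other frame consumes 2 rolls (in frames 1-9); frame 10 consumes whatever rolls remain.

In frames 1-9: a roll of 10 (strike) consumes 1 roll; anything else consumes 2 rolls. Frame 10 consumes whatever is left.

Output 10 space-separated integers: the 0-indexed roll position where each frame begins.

Answer: 0 1 2 4 5 6 7 9 10 12

Derivation:
Frame 1 starts at roll index 0: roll=10 (strike), consumes 1 roll
Frame 2 starts at roll index 1: roll=10 (strike), consumes 1 roll
Frame 3 starts at roll index 2: rolls=4,6 (sum=10), consumes 2 rolls
Frame 4 starts at roll index 4: roll=10 (strike), consumes 1 roll
Frame 5 starts at roll index 5: roll=10 (strike), consumes 1 roll
Frame 6 starts at roll index 6: roll=10 (strike), consumes 1 roll
Frame 7 starts at roll index 7: rolls=1,1 (sum=2), consumes 2 rolls
Frame 8 starts at roll index 9: roll=10 (strike), consumes 1 roll
Frame 9 starts at roll index 10: rolls=1,3 (sum=4), consumes 2 rolls
Frame 10 starts at roll index 12: 3 remaining rolls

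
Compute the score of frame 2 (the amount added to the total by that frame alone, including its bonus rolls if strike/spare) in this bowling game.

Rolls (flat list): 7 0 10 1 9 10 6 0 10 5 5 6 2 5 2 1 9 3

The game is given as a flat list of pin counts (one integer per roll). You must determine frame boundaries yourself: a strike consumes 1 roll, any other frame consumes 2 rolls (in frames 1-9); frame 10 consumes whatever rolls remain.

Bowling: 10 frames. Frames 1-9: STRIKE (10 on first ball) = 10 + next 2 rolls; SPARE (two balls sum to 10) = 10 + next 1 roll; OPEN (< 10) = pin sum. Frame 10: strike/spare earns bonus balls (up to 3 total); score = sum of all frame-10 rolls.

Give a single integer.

Answer: 20

Derivation:
Frame 1: OPEN (7+0=7). Cumulative: 7
Frame 2: STRIKE. 10 + next two rolls (1+9) = 20. Cumulative: 27
Frame 3: SPARE (1+9=10). 10 + next roll (10) = 20. Cumulative: 47
Frame 4: STRIKE. 10 + next two rolls (6+0) = 16. Cumulative: 63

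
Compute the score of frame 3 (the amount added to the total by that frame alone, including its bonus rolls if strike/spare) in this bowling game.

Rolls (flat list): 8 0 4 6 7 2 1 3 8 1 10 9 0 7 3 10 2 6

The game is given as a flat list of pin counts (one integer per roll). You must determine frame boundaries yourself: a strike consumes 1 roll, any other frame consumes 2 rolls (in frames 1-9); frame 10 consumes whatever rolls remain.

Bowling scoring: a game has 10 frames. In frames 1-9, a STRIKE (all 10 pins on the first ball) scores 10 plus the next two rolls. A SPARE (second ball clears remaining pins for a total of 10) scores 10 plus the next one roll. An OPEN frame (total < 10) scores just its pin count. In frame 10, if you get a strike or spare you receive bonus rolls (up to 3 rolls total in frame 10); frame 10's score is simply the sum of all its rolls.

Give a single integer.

Answer: 9

Derivation:
Frame 1: OPEN (8+0=8). Cumulative: 8
Frame 2: SPARE (4+6=10). 10 + next roll (7) = 17. Cumulative: 25
Frame 3: OPEN (7+2=9). Cumulative: 34
Frame 4: OPEN (1+3=4). Cumulative: 38
Frame 5: OPEN (8+1=9). Cumulative: 47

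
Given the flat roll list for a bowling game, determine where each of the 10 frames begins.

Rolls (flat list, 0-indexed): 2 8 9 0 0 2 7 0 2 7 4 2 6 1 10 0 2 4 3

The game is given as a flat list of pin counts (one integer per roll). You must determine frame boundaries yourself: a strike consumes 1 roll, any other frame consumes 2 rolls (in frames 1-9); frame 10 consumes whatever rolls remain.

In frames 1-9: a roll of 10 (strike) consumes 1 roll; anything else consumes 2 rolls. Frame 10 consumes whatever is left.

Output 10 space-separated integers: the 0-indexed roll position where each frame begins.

Answer: 0 2 4 6 8 10 12 14 15 17

Derivation:
Frame 1 starts at roll index 0: rolls=2,8 (sum=10), consumes 2 rolls
Frame 2 starts at roll index 2: rolls=9,0 (sum=9), consumes 2 rolls
Frame 3 starts at roll index 4: rolls=0,2 (sum=2), consumes 2 rolls
Frame 4 starts at roll index 6: rolls=7,0 (sum=7), consumes 2 rolls
Frame 5 starts at roll index 8: rolls=2,7 (sum=9), consumes 2 rolls
Frame 6 starts at roll index 10: rolls=4,2 (sum=6), consumes 2 rolls
Frame 7 starts at roll index 12: rolls=6,1 (sum=7), consumes 2 rolls
Frame 8 starts at roll index 14: roll=10 (strike), consumes 1 roll
Frame 9 starts at roll index 15: rolls=0,2 (sum=2), consumes 2 rolls
Frame 10 starts at roll index 17: 2 remaining rolls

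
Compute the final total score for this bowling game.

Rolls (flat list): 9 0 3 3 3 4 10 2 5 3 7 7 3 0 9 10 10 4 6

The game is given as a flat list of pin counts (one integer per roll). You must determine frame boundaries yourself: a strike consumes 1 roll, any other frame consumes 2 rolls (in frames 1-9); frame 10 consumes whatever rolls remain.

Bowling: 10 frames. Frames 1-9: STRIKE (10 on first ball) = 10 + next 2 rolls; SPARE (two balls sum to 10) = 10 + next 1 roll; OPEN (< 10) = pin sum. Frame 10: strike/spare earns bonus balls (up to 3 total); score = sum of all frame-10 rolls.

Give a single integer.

Frame 1: OPEN (9+0=9). Cumulative: 9
Frame 2: OPEN (3+3=6). Cumulative: 15
Frame 3: OPEN (3+4=7). Cumulative: 22
Frame 4: STRIKE. 10 + next two rolls (2+5) = 17. Cumulative: 39
Frame 5: OPEN (2+5=7). Cumulative: 46
Frame 6: SPARE (3+7=10). 10 + next roll (7) = 17. Cumulative: 63
Frame 7: SPARE (7+3=10). 10 + next roll (0) = 10. Cumulative: 73
Frame 8: OPEN (0+9=9). Cumulative: 82
Frame 9: STRIKE. 10 + next two rolls (10+4) = 24. Cumulative: 106
Frame 10: STRIKE. Sum of all frame-10 rolls (10+4+6) = 20. Cumulative: 126

Answer: 126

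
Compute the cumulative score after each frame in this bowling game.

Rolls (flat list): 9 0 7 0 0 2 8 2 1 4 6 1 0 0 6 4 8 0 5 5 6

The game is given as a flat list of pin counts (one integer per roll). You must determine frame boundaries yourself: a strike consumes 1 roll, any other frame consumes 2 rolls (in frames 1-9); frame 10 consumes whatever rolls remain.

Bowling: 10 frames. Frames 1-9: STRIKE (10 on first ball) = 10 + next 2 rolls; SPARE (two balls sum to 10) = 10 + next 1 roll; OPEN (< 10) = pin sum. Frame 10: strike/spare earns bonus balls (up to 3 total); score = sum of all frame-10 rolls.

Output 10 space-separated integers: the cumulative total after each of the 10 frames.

Answer: 9 16 18 29 34 41 41 59 67 83

Derivation:
Frame 1: OPEN (9+0=9). Cumulative: 9
Frame 2: OPEN (7+0=7). Cumulative: 16
Frame 3: OPEN (0+2=2). Cumulative: 18
Frame 4: SPARE (8+2=10). 10 + next roll (1) = 11. Cumulative: 29
Frame 5: OPEN (1+4=5). Cumulative: 34
Frame 6: OPEN (6+1=7). Cumulative: 41
Frame 7: OPEN (0+0=0). Cumulative: 41
Frame 8: SPARE (6+4=10). 10 + next roll (8) = 18. Cumulative: 59
Frame 9: OPEN (8+0=8). Cumulative: 67
Frame 10: SPARE. Sum of all frame-10 rolls (5+5+6) = 16. Cumulative: 83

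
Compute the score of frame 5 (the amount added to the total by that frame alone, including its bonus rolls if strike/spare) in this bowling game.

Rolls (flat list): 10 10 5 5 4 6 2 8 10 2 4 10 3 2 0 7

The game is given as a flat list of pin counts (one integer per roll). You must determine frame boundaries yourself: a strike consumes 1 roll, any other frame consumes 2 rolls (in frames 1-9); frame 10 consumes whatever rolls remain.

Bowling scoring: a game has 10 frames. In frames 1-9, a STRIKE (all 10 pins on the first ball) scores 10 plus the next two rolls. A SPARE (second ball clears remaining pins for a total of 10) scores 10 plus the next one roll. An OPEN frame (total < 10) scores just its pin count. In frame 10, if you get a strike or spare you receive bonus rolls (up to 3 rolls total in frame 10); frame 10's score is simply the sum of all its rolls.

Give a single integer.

Frame 1: STRIKE. 10 + next two rolls (10+5) = 25. Cumulative: 25
Frame 2: STRIKE. 10 + next two rolls (5+5) = 20. Cumulative: 45
Frame 3: SPARE (5+5=10). 10 + next roll (4) = 14. Cumulative: 59
Frame 4: SPARE (4+6=10). 10 + next roll (2) = 12. Cumulative: 71
Frame 5: SPARE (2+8=10). 10 + next roll (10) = 20. Cumulative: 91
Frame 6: STRIKE. 10 + next two rolls (2+4) = 16. Cumulative: 107
Frame 7: OPEN (2+4=6). Cumulative: 113

Answer: 20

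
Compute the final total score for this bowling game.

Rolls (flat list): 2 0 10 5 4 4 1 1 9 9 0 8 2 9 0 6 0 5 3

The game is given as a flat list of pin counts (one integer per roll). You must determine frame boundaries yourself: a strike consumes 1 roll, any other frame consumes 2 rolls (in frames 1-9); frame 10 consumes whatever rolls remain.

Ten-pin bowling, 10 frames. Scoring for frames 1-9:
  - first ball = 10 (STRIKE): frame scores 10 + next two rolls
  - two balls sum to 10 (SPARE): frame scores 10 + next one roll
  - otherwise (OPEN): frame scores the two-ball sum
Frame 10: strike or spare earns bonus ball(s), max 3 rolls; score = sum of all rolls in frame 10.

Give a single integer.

Frame 1: OPEN (2+0=2). Cumulative: 2
Frame 2: STRIKE. 10 + next two rolls (5+4) = 19. Cumulative: 21
Frame 3: OPEN (5+4=9). Cumulative: 30
Frame 4: OPEN (4+1=5). Cumulative: 35
Frame 5: SPARE (1+9=10). 10 + next roll (9) = 19. Cumulative: 54
Frame 6: OPEN (9+0=9). Cumulative: 63
Frame 7: SPARE (8+2=10). 10 + next roll (9) = 19. Cumulative: 82
Frame 8: OPEN (9+0=9). Cumulative: 91
Frame 9: OPEN (6+0=6). Cumulative: 97
Frame 10: OPEN. Sum of all frame-10 rolls (5+3) = 8. Cumulative: 105

Answer: 105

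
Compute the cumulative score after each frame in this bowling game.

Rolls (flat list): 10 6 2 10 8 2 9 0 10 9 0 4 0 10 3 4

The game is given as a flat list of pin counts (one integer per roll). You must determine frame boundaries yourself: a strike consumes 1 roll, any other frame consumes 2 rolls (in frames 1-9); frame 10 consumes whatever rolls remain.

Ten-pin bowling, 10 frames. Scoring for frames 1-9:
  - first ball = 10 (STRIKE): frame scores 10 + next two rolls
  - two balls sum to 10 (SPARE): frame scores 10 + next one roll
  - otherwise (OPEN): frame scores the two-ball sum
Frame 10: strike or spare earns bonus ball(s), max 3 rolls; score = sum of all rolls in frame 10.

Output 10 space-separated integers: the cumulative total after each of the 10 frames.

Frame 1: STRIKE. 10 + next two rolls (6+2) = 18. Cumulative: 18
Frame 2: OPEN (6+2=8). Cumulative: 26
Frame 3: STRIKE. 10 + next two rolls (8+2) = 20. Cumulative: 46
Frame 4: SPARE (8+2=10). 10 + next roll (9) = 19. Cumulative: 65
Frame 5: OPEN (9+0=9). Cumulative: 74
Frame 6: STRIKE. 10 + next two rolls (9+0) = 19. Cumulative: 93
Frame 7: OPEN (9+0=9). Cumulative: 102
Frame 8: OPEN (4+0=4). Cumulative: 106
Frame 9: STRIKE. 10 + next two rolls (3+4) = 17. Cumulative: 123
Frame 10: OPEN. Sum of all frame-10 rolls (3+4) = 7. Cumulative: 130

Answer: 18 26 46 65 74 93 102 106 123 130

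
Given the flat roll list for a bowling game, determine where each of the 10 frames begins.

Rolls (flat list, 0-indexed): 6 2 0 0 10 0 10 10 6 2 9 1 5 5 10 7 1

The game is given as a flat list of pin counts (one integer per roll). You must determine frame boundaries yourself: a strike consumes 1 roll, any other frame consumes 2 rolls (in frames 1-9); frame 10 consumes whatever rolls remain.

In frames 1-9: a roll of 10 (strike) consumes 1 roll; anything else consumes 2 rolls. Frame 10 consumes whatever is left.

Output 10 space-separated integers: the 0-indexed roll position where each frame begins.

Frame 1 starts at roll index 0: rolls=6,2 (sum=8), consumes 2 rolls
Frame 2 starts at roll index 2: rolls=0,0 (sum=0), consumes 2 rolls
Frame 3 starts at roll index 4: roll=10 (strike), consumes 1 roll
Frame 4 starts at roll index 5: rolls=0,10 (sum=10), consumes 2 rolls
Frame 5 starts at roll index 7: roll=10 (strike), consumes 1 roll
Frame 6 starts at roll index 8: rolls=6,2 (sum=8), consumes 2 rolls
Frame 7 starts at roll index 10: rolls=9,1 (sum=10), consumes 2 rolls
Frame 8 starts at roll index 12: rolls=5,5 (sum=10), consumes 2 rolls
Frame 9 starts at roll index 14: roll=10 (strike), consumes 1 roll
Frame 10 starts at roll index 15: 2 remaining rolls

Answer: 0 2 4 5 7 8 10 12 14 15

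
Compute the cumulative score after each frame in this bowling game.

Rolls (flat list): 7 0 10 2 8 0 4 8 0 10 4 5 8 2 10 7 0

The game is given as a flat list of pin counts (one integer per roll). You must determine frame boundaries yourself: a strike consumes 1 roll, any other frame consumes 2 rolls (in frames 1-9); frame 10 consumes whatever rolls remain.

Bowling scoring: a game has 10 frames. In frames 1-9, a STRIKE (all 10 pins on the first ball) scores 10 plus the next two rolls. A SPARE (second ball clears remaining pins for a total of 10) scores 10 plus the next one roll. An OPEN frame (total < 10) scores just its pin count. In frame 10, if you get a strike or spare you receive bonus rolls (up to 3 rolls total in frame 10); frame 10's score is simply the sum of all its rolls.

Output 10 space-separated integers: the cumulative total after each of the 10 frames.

Frame 1: OPEN (7+0=7). Cumulative: 7
Frame 2: STRIKE. 10 + next two rolls (2+8) = 20. Cumulative: 27
Frame 3: SPARE (2+8=10). 10 + next roll (0) = 10. Cumulative: 37
Frame 4: OPEN (0+4=4). Cumulative: 41
Frame 5: OPEN (8+0=8). Cumulative: 49
Frame 6: STRIKE. 10 + next two rolls (4+5) = 19. Cumulative: 68
Frame 7: OPEN (4+5=9). Cumulative: 77
Frame 8: SPARE (8+2=10). 10 + next roll (10) = 20. Cumulative: 97
Frame 9: STRIKE. 10 + next two rolls (7+0) = 17. Cumulative: 114
Frame 10: OPEN. Sum of all frame-10 rolls (7+0) = 7. Cumulative: 121

Answer: 7 27 37 41 49 68 77 97 114 121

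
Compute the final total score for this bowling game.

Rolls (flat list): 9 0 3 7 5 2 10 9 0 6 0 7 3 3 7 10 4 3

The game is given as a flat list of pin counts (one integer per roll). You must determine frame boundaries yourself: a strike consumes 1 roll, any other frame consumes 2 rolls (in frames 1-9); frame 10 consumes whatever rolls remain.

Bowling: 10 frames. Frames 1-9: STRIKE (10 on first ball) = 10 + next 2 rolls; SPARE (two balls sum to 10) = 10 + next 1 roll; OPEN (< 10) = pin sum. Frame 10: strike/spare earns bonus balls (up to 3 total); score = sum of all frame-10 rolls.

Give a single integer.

Frame 1: OPEN (9+0=9). Cumulative: 9
Frame 2: SPARE (3+7=10). 10 + next roll (5) = 15. Cumulative: 24
Frame 3: OPEN (5+2=7). Cumulative: 31
Frame 4: STRIKE. 10 + next two rolls (9+0) = 19. Cumulative: 50
Frame 5: OPEN (9+0=9). Cumulative: 59
Frame 6: OPEN (6+0=6). Cumulative: 65
Frame 7: SPARE (7+3=10). 10 + next roll (3) = 13. Cumulative: 78
Frame 8: SPARE (3+7=10). 10 + next roll (10) = 20. Cumulative: 98
Frame 9: STRIKE. 10 + next two rolls (4+3) = 17. Cumulative: 115
Frame 10: OPEN. Sum of all frame-10 rolls (4+3) = 7. Cumulative: 122

Answer: 122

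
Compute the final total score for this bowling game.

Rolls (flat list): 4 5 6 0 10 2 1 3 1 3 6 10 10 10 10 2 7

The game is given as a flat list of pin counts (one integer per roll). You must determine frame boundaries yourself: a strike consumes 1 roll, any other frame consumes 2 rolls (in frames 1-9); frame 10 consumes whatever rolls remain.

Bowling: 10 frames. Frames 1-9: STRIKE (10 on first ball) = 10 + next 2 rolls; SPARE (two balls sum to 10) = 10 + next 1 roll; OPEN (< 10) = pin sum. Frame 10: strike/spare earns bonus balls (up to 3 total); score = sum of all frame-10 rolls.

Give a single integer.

Frame 1: OPEN (4+5=9). Cumulative: 9
Frame 2: OPEN (6+0=6). Cumulative: 15
Frame 3: STRIKE. 10 + next two rolls (2+1) = 13. Cumulative: 28
Frame 4: OPEN (2+1=3). Cumulative: 31
Frame 5: OPEN (3+1=4). Cumulative: 35
Frame 6: OPEN (3+6=9). Cumulative: 44
Frame 7: STRIKE. 10 + next two rolls (10+10) = 30. Cumulative: 74
Frame 8: STRIKE. 10 + next two rolls (10+10) = 30. Cumulative: 104
Frame 9: STRIKE. 10 + next two rolls (10+2) = 22. Cumulative: 126
Frame 10: STRIKE. Sum of all frame-10 rolls (10+2+7) = 19. Cumulative: 145

Answer: 145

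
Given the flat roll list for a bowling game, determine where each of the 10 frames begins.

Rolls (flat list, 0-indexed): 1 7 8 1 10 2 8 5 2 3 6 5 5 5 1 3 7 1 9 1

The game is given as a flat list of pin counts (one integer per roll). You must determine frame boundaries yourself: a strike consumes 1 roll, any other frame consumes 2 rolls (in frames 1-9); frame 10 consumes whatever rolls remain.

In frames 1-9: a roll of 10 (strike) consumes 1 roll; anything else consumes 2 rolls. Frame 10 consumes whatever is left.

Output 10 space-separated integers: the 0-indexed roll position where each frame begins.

Frame 1 starts at roll index 0: rolls=1,7 (sum=8), consumes 2 rolls
Frame 2 starts at roll index 2: rolls=8,1 (sum=9), consumes 2 rolls
Frame 3 starts at roll index 4: roll=10 (strike), consumes 1 roll
Frame 4 starts at roll index 5: rolls=2,8 (sum=10), consumes 2 rolls
Frame 5 starts at roll index 7: rolls=5,2 (sum=7), consumes 2 rolls
Frame 6 starts at roll index 9: rolls=3,6 (sum=9), consumes 2 rolls
Frame 7 starts at roll index 11: rolls=5,5 (sum=10), consumes 2 rolls
Frame 8 starts at roll index 13: rolls=5,1 (sum=6), consumes 2 rolls
Frame 9 starts at roll index 15: rolls=3,7 (sum=10), consumes 2 rolls
Frame 10 starts at roll index 17: 3 remaining rolls

Answer: 0 2 4 5 7 9 11 13 15 17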